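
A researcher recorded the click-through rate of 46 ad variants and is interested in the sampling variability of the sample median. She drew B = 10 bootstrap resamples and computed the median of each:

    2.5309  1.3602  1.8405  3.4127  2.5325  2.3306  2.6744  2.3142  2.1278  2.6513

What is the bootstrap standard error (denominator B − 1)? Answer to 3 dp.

Bootstrap SE is the standard deviation of the 10 replicate medians.
Mean of replicates: (2.5309 + 1.3602 + 1.8405 + 3.4127 + 2.5325 + 2.3306 + 2.6744 + 2.3142 + 2.1278 + 2.6513) / 10 = 23.77510 / 10 = 2.37751
Sum of squared deviations: (+0.15339)² + (−1.01731)² + (−0.53701)² + (+1.03519)² + (+0.15499)² + (−0.04691)² + (+0.29689)² + (−0.06331)² + (−0.24971)² + (+0.27379)² = 2.67414
Variance = 2.67414 / 9 = 0.29713
SE* = √0.29713

SE* = 0.545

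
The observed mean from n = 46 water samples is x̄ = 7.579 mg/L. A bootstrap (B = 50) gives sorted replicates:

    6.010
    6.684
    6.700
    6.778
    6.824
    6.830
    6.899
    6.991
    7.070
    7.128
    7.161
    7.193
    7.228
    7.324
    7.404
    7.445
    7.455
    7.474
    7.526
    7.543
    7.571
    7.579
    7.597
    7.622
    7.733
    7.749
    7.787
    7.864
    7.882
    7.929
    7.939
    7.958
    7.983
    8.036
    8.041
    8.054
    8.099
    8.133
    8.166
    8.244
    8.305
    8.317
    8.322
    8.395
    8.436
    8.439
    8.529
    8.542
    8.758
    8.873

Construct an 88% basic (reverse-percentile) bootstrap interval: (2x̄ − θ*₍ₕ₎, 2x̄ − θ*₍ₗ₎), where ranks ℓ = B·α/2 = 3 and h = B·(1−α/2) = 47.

Percentile endpoints at ranks 3 and 47: θ*₍3₎ = 6.700, θ*₍47₎ = 8.529.
Basic interval reflects these around x̄:
  lower = 2 × 7.579 − 8.529 = 6.629
  upper = 2 × 7.579 − 6.700 = 8.458

(6.629, 8.458)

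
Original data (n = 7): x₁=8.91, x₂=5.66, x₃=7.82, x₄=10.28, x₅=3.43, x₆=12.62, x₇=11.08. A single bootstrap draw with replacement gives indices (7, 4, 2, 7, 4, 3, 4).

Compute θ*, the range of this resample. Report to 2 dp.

Resample values: 11.08, 10.28, 5.66, 11.08, 10.28, 7.82, 10.28.
Range = 11.08 − 5.66 = 5.42

θ* = 5.42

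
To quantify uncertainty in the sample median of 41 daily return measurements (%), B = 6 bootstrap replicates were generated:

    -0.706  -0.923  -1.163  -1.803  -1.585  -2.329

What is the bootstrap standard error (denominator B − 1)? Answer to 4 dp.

SE* = 0.6038

Bootstrap SE is the standard deviation of the 6 replicate medians.
Mean of replicates: ((-0.706) + (-0.923) + (-1.163) + (-1.803) + (-1.585) + (-2.329)) / 6 = -8.50900 / 6 = -1.41817
Sum of squared deviations: (+0.71217)² + (+0.49517)² + (+0.25517)² + (−0.38483)² + (−0.16683)² + (−0.91083)² = 1.82303
Variance = 1.82303 / 5 = 0.36461
SE* = √0.36461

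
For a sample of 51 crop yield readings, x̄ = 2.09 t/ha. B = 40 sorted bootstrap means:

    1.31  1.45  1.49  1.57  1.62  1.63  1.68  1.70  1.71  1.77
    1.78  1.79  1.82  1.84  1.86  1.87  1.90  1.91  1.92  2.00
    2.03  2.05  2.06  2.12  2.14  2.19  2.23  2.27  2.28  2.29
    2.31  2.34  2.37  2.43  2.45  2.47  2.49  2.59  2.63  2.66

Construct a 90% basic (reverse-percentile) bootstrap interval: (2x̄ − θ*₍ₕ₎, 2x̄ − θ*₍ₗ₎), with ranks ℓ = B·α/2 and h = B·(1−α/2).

Percentile endpoints at ranks 2 and 38: θ*₍2₎ = 1.45, θ*₍38₎ = 2.59.
Basic interval reflects these around x̄:
  lower = 2 × 2.09 − 2.59 = 1.59
  upper = 2 × 2.09 − 1.45 = 2.73

(1.59, 2.73)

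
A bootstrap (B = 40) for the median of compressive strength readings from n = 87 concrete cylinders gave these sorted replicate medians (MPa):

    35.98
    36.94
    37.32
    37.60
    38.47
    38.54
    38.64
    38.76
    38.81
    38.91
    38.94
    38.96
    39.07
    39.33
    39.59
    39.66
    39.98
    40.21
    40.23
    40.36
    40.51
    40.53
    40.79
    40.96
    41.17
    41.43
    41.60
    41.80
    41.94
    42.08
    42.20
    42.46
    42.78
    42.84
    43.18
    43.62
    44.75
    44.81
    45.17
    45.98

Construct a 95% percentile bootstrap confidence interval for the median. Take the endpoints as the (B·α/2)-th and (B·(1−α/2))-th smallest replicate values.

α = 0.05; lower rank = 40 × 0.025 = 1; upper rank = 40 × 0.975 = 39.
The 1st smallest replicate is 35.98; the 39th is 45.17.

(35.98, 45.17)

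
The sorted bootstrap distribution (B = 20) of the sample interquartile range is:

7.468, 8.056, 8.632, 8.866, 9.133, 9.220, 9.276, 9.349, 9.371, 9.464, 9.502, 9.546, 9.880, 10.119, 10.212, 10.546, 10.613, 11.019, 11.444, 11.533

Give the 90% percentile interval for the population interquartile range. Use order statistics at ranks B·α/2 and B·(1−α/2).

(7.468, 11.444)

α = 0.10; lower rank = 20 × 0.050 = 1; upper rank = 20 × 0.950 = 19.
The 1st smallest replicate is 7.468; the 19th is 11.444.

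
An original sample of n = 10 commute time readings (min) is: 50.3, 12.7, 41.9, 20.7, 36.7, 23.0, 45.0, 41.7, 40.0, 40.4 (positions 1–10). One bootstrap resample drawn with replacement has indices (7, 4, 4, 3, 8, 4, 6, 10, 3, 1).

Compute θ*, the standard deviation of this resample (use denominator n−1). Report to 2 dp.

θ* = 11.83

Resample values: 45.0, 20.7, 20.7, 41.9, 41.7, 20.7, 23.0, 40.4, 41.9, 50.3.
Mean = 34.6300; sum of squared deviations = 1259.4610
s² = 1259.4610 / 9 = 139.9401
s = √139.9401 = 11.83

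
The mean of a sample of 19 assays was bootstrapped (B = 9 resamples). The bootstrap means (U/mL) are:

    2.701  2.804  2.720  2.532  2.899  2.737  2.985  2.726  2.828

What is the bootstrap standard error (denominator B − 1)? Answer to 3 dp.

Bootstrap SE is the standard deviation of the 9 replicate means.
Mean of replicates: (2.701 + 2.804 + 2.720 + 2.532 + 2.899 + 2.737 + 2.985 + 2.726 + 2.828) / 9 = 24.9320 / 9 = 2.7702
Sum of squared deviations: (−0.0692)² + (+0.0338)² + (−0.0502)² + (−0.2382)² + (+0.1288)² + (−0.0332)² + (+0.2148)² + (−0.0442)² + (+0.0578)² = 0.1343
Variance = 0.1343 / 8 = 0.0168
SE* = √0.0168

SE* = 0.130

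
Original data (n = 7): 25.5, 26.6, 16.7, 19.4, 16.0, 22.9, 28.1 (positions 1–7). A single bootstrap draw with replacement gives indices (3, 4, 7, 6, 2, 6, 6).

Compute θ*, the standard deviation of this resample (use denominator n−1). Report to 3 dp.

θ* = 3.901

Resample values: 16.7, 19.4, 28.1, 22.9, 26.6, 22.9, 22.9.
Mean = 22.7857; sum of squared deviations = 91.3286
s² = 91.3286 / 6 = 15.2214
s = √15.2214 = 3.901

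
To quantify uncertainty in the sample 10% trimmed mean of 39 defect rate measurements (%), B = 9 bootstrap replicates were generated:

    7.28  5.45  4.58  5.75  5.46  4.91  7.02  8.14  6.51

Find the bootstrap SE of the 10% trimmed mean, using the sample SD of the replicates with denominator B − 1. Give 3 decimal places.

Bootstrap SE is the standard deviation of the 9 replicate 10% trimmed means.
Mean of replicates: (7.28 + 5.45 + 4.58 + 5.75 + 5.46 + 4.91 + 7.02 + 8.14 + 6.51) / 9 = 55.1000 / 9 = 6.1222
Sum of squared deviations: (+1.1578)² + (−0.6722)² + (−1.5422)² + (−0.3722)² + (−0.6622)² + (−1.2122)² + (+0.8978)² + (+2.0178)² + (+0.3878)² = 11.2452
Variance = 11.2452 / 8 = 1.4056
SE* = √1.4056

SE* = 1.186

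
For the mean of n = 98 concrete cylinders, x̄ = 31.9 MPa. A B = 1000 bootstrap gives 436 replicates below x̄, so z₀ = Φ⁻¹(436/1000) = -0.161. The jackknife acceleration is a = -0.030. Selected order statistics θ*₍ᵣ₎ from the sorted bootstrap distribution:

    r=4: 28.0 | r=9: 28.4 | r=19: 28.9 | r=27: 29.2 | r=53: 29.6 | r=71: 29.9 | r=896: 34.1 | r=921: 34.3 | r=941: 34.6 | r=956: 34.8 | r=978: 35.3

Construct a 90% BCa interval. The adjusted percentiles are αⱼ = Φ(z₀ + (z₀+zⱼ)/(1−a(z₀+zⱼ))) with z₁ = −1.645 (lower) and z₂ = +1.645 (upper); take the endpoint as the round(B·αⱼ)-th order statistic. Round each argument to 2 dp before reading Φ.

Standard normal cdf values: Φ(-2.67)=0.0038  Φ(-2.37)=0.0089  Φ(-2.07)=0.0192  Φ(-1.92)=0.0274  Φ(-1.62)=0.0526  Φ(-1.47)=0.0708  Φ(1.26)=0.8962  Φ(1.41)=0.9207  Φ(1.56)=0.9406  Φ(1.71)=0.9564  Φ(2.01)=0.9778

(28.9, 34.1)

Lower: z₀ + z₁ = -0.161 + (-1.645) = -1.806; 1 − a(z₀+z₁) = 1 − (-0.030)(-1.806) = 0.9458; argument = -0.161 + (-1.806)/0.9458 = -2.0705 → -2.07.
α₁ = Φ(-2.07) = 0.0192; rank = round(1000 × 0.0192) = 19; θ*₍19₎ = 28.9.
Upper: z₀ + z₂ = 1.484; 1 − a(z₀+z₂) = 1.0445; argument = 1.2597 → 1.26; α₂ = 0.8962; rank = 896; θ*₍896₎ = 34.1.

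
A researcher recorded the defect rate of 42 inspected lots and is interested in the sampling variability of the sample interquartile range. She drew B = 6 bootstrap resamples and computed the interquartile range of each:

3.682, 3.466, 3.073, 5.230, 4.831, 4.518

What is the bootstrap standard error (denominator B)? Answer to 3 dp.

SE* = 0.776

Bootstrap SE is the standard deviation of the 6 replicate interquartile ranges.
Mean of replicates: (3.682 + 3.466 + 3.073 + 5.230 + 4.831 + 4.518) / 6 = 24.8000 / 6 = 4.1333
Sum of squared deviations: (−0.4513)² + (−0.6673)² + (−1.0603)² + (+1.0967)² + (+0.6977)² + (+0.3847)² = 3.6107
Variance = 3.6107 / 6 = 0.6018
SE* = √0.6018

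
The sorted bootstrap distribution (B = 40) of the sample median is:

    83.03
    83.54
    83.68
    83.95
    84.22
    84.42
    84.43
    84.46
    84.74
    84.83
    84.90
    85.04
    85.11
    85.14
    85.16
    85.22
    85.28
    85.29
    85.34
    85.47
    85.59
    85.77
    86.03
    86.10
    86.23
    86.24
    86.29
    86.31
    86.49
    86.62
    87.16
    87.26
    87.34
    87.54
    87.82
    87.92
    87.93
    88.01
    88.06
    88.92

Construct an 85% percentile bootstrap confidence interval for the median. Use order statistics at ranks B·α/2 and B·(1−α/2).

(83.68, 87.93)

α = 0.15; lower rank = 40 × 0.075 = 3; upper rank = 40 × 0.925 = 37.
The 3rd smallest replicate is 83.68; the 37th is 87.93.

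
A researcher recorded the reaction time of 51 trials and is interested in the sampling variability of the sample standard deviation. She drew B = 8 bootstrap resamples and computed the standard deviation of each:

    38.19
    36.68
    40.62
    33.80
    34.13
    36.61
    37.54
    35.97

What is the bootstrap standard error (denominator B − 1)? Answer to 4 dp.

Bootstrap SE is the standard deviation of the 8 replicate standard deviations.
Mean of replicates: (38.19 + 36.68 + 40.62 + 33.80 + 34.13 + 36.61 + 37.54 + 35.97) / 8 = 293.54000 / 8 = 36.69250
Sum of squared deviations: (+1.49750)² + (−0.01250)² + (+3.92750)² + (−2.89250)² + (−2.56250)² + (−0.08250)² + (+0.84750)² + (−0.72250)² = 33.84795
Variance = 33.84795 / 7 = 4.83542
SE* = √4.83542

SE* = 2.1990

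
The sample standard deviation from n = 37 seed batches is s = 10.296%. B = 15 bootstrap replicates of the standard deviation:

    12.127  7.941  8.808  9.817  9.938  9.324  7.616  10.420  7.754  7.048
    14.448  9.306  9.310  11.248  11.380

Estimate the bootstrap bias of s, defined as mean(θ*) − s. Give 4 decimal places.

mean(θ*) = (12.127 + 7.941 + 8.808 + 9.817 + 9.938 + 9.324 + 7.616 + 10.420 + 7.754 + 7.048 + 14.448 + 9.306 + 9.310 + 11.248 + 11.380) / 15 = 9.76567
bias = 9.76567 − 10.296

bias = −0.5303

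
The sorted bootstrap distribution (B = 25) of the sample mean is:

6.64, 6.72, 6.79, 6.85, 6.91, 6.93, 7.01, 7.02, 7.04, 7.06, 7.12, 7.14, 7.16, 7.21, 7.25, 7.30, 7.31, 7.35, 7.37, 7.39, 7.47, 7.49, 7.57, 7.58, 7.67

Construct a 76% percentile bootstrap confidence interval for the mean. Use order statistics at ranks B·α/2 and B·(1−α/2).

(6.79, 7.49)

α = 0.24; lower rank = 25 × 0.120 = 3; upper rank = 25 × 0.880 = 22.
The 3rd smallest replicate is 6.79; the 22nd is 7.49.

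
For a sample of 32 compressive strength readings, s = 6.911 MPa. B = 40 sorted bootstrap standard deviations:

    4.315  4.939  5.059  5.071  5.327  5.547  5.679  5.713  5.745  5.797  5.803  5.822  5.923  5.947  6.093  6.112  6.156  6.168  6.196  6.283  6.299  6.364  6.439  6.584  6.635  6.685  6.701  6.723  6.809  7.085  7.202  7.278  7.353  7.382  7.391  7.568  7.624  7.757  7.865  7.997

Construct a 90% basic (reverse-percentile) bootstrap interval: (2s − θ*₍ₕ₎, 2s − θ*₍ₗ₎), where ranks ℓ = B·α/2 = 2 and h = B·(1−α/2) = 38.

Percentile endpoints at ranks 2 and 38: θ*₍2₎ = 4.939, θ*₍38₎ = 7.757.
Basic interval reflects these around s:
  lower = 2 × 6.911 − 7.757 = 6.065
  upper = 2 × 6.911 − 4.939 = 8.883

(6.065, 8.883)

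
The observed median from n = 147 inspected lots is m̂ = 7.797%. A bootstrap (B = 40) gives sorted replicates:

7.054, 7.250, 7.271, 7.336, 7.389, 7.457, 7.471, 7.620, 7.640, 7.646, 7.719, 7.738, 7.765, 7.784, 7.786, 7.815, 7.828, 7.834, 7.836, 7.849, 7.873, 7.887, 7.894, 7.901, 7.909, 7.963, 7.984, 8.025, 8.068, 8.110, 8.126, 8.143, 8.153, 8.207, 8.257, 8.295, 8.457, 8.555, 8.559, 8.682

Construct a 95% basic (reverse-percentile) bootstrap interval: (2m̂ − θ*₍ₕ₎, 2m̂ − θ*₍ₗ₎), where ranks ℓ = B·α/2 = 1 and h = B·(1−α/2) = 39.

(7.035, 8.540)

Percentile endpoints at ranks 1 and 39: θ*₍1₎ = 7.054, θ*₍39₎ = 8.559.
Basic interval reflects these around m̂:
  lower = 2 × 7.797 − 8.559 = 7.035
  upper = 2 × 7.797 − 7.054 = 8.540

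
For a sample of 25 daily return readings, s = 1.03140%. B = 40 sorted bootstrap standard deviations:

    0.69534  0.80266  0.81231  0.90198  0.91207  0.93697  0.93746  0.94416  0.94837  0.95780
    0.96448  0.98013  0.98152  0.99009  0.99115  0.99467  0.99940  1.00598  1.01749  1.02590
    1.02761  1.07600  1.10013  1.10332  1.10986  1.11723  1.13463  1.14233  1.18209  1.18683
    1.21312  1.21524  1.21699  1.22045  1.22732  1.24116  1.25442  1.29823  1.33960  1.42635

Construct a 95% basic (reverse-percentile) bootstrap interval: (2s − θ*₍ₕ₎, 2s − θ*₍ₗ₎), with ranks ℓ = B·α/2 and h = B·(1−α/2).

Percentile endpoints at ranks 1 and 39: θ*₍1₎ = 0.69534, θ*₍39₎ = 1.33960.
Basic interval reflects these around s:
  lower = 2 × 1.03140 − 1.33960 = 0.72320
  upper = 2 × 1.03140 − 0.69534 = 1.36746

(0.72320, 1.36746)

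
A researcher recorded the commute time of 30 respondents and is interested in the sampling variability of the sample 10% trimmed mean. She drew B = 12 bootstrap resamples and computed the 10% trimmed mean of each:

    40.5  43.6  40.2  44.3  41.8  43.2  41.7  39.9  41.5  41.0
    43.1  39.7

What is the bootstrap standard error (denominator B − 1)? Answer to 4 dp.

Bootstrap SE is the standard deviation of the 12 replicate 10% trimmed means.
Mean of replicates: (40.5 + 43.6 + 40.2 + 44.3 + 41.8 + 43.2 + 41.7 + 39.9 + 41.5 + 41.0 + 43.1 + 39.7) / 12 = 500.50000 / 12 = 41.70833
Sum of squared deviations: (−1.20833)² + (+1.89167)² + (−1.50833)² + (+2.59167)² + (+0.09167)² + (+1.49167)² + (−0.00833)² + (−1.80833)² + (−0.20833)² + (−0.70833)² + (+1.39167)² + (−2.00833)² = 26.04917
Variance = 26.04917 / 11 = 2.36811
SE* = √2.36811

SE* = 1.5389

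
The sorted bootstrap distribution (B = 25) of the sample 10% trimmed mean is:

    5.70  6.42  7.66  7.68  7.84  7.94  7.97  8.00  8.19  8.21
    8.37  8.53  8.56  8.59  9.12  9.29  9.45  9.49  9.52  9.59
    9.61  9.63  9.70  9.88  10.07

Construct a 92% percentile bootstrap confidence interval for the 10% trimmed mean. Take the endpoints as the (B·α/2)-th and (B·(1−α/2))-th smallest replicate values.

α = 0.08; lower rank = 25 × 0.040 = 1; upper rank = 25 × 0.960 = 24.
The 1st smallest replicate is 5.70; the 24th is 9.88.

(5.70, 9.88)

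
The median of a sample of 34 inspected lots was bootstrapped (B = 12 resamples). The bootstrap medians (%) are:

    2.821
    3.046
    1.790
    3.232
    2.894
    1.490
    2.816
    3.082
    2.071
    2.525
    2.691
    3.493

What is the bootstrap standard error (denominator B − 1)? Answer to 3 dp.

SE* = 0.599

Bootstrap SE is the standard deviation of the 12 replicate medians.
Mean of replicates: (2.821 + 3.046 + 1.790 + 3.232 + 2.894 + 1.490 + 2.816 + 3.082 + 2.071 + 2.525 + 2.691 + 3.493) / 12 = 31.9510 / 12 = 2.6626
Sum of squared deviations: (+0.1584)² + (+0.3834)² + (−0.8726)² + (+0.5694)² + (+0.2314)² + (−1.1726)² + (+0.1534)² + (+0.4194)² + (−0.5916)² + (−0.1376)² + (+0.0284)² + (+0.8304)² = 3.9450
Variance = 3.9450 / 11 = 0.3586
SE* = √0.3586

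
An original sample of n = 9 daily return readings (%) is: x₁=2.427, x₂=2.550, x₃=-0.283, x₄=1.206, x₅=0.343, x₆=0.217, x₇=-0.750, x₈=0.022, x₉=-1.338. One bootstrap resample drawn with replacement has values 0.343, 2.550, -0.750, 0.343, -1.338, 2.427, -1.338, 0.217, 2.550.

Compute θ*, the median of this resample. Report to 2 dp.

θ* = 0.34

Sorted: -1.338, -1.338, -0.750, 0.217, 0.343, 0.343, 2.427, 2.550, 2.550
Median = middle value = 0.34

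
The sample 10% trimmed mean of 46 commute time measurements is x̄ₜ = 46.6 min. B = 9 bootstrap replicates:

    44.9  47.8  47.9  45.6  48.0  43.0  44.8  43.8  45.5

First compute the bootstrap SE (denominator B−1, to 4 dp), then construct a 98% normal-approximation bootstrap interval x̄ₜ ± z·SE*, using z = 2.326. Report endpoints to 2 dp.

(42.33, 50.87)

Mean of replicates = 45.7000; sum of squared deviations = 26.9400; SE* = √(26.9400/8) = 1.8351
Margin = 2.326 × 1.8351 = 4.268
Interval: 46.6 ± 4.268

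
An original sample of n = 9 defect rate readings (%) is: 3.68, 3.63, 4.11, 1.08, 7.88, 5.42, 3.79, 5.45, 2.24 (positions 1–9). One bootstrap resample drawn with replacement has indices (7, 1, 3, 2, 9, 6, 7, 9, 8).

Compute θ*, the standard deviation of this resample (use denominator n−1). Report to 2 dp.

θ* = 1.14

Resample values: 3.79, 3.68, 4.11, 3.63, 2.24, 5.42, 3.79, 2.24, 5.45.
Mean = 3.8167; sum of squared deviations = 10.3512
s² = 10.3512 / 8 = 1.2939
s = √1.2939 = 1.14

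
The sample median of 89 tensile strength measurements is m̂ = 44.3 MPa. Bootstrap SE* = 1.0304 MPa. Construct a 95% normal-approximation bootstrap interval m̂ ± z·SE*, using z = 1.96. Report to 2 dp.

Margin = 1.96 × 1.0304 = 2.020
Interval: 44.3 ± 2.020

(42.28, 46.32)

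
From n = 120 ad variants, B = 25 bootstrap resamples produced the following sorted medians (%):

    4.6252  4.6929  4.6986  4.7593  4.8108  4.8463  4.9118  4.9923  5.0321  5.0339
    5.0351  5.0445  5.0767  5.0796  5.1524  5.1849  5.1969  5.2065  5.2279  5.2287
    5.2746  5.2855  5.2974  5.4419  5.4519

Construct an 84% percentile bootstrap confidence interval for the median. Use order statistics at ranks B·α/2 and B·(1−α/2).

(4.6929, 5.2974)

α = 0.16; lower rank = 25 × 0.080 = 2; upper rank = 25 × 0.920 = 23.
The 2nd smallest replicate is 4.6929; the 23rd is 5.2974.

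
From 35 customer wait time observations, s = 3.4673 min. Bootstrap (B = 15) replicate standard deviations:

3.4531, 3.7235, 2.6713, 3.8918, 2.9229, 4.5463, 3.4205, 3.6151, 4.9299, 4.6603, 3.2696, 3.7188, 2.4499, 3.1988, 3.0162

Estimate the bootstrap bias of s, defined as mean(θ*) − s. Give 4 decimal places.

mean(θ*) = (3.4531 + 3.7235 + 2.6713 + 3.8918 + 2.9229 + 4.5463 + 3.4205 + 3.6151 + 4.9299 + 4.6603 + 3.2696 + 3.7188 + 2.4499 + 3.1988 + 3.0162) / 15 = 3.56587
bias = 3.56587 − 3.4673

bias = +0.0986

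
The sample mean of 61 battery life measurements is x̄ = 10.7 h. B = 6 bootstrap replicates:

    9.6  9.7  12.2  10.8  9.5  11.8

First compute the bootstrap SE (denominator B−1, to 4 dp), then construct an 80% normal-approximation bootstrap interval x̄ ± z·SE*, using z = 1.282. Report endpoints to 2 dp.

Mean of replicates = 10.6000; sum of squared deviations = 7.0600; SE* = √(7.0600/5) = 1.1883
Margin = 1.282 × 1.1883 = 1.523
Interval: 10.7 ± 1.523

(9.18, 12.22)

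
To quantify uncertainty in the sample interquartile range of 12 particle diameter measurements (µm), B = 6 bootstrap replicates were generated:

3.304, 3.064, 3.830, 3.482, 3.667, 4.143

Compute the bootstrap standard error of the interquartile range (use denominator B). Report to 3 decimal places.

Bootstrap SE is the standard deviation of the 6 replicate interquartile ranges.
Mean of replicates: (3.304 + 3.064 + 3.830 + 3.482 + 3.667 + 4.143) / 6 = 21.4900 / 6 = 3.5817
Sum of squared deviations: (−0.2777)² + (−0.5177)² + (+0.2483)² + (−0.0997)² + (+0.0853)² + (+0.5613)² = 0.7391
Variance = 0.7391 / 6 = 0.1232
SE* = √0.1232

SE* = 0.351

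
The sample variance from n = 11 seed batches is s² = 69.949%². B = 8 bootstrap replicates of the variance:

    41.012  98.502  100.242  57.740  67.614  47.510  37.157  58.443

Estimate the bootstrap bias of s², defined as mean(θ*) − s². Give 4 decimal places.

mean(θ*) = (41.012 + 98.502 + 100.242 + 57.740 + 67.614 + 47.510 + 37.157 + 58.443) / 8 = 63.52750
bias = 63.52750 − 69.949

bias = −6.4215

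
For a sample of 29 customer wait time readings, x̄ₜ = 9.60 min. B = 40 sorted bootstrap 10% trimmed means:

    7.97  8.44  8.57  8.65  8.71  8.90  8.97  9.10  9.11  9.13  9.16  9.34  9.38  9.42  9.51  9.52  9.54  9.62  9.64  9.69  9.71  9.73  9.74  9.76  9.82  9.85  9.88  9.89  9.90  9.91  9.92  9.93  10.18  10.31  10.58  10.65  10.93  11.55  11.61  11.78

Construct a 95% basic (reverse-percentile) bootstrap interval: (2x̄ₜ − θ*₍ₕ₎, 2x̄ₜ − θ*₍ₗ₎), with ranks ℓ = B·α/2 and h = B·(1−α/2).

Percentile endpoints at ranks 1 and 39: θ*₍1₎ = 7.97, θ*₍39₎ = 11.61.
Basic interval reflects these around x̄ₜ:
  lower = 2 × 9.60 − 11.61 = 7.59
  upper = 2 × 9.60 − 7.97 = 11.23

(7.59, 11.23)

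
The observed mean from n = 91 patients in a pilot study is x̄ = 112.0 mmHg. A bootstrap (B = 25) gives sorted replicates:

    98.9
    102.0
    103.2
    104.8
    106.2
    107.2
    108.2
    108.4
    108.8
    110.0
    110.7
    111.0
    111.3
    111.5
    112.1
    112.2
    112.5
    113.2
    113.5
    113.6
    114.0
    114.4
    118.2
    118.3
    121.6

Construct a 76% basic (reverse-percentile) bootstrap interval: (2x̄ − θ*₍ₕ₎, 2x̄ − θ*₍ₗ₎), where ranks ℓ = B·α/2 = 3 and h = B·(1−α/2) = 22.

Percentile endpoints at ranks 3 and 22: θ*₍3₎ = 103.2, θ*₍22₎ = 114.4.
Basic interval reflects these around x̄:
  lower = 2 × 112.0 − 114.4 = 109.6
  upper = 2 × 112.0 − 103.2 = 120.8

(109.6, 120.8)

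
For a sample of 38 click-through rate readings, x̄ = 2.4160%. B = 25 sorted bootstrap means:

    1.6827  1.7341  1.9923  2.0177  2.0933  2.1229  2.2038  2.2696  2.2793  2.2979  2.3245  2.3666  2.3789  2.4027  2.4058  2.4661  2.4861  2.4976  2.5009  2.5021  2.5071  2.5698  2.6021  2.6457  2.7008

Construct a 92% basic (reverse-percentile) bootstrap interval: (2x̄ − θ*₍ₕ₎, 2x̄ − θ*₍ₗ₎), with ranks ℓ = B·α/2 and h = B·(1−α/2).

(2.1863, 3.1493)

Percentile endpoints at ranks 1 and 24: θ*₍1₎ = 1.6827, θ*₍24₎ = 2.6457.
Basic interval reflects these around x̄:
  lower = 2 × 2.4160 − 2.6457 = 2.1863
  upper = 2 × 2.4160 − 1.6827 = 3.1493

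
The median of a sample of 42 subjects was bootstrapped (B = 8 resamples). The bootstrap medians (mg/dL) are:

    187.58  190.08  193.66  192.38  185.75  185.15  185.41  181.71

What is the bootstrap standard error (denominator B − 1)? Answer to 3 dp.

Bootstrap SE is the standard deviation of the 8 replicate medians.
Mean of replicates: (187.58 + 190.08 + 193.66 + 192.38 + 185.75 + 185.15 + 185.41 + 181.71) / 8 = 1501.7200 / 8 = 187.7150
Sum of squared deviations: (−0.1350)² + (+2.3650)² + (+5.9450)² + (+4.6650)² + (−1.9650)² + (−2.5650)² + (−2.3050)² + (−6.0050)² = 114.5302
Variance = 114.5302 / 7 = 16.3615
SE* = √16.3615

SE* = 4.045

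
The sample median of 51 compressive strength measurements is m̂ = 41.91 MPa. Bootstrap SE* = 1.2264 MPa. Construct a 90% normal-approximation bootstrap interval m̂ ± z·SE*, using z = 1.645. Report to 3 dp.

(39.893, 43.927)

Margin = 1.645 × 1.2264 = 2.0174
Interval: 41.91 ± 2.0174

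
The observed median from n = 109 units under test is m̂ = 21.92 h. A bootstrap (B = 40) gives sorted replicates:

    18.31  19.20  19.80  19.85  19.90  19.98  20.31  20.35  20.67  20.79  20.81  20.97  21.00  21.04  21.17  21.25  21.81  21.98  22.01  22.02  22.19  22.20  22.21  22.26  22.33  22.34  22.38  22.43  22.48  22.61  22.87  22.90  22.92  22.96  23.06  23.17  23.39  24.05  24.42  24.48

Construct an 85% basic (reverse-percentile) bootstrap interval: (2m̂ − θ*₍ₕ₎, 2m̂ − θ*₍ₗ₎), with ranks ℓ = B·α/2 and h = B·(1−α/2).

Percentile endpoints at ranks 3 and 37: θ*₍3₎ = 19.80, θ*₍37₎ = 23.39.
Basic interval reflects these around m̂:
  lower = 2 × 21.92 − 23.39 = 20.45
  upper = 2 × 21.92 − 19.80 = 24.04

(20.45, 24.04)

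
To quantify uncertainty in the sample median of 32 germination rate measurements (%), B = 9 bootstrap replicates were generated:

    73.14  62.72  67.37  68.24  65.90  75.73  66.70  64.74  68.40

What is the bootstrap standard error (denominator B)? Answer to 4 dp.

Bootstrap SE is the standard deviation of the 9 replicate medians.
Mean of replicates: (73.14 + 62.72 + 67.37 + 68.24 + 65.90 + 75.73 + 66.70 + 64.74 + 68.40) / 9 = 612.94000 / 9 = 68.10444
Sum of squared deviations: (+5.03556)² + (−5.38444)² + (−0.73444)² + (+0.13556)² + (−2.20444)² + (+7.62556)² + (−1.40444)² + (−3.36444)² + (+0.29556)² = 131.29482
Variance = 131.29482 / 9 = 14.58831
SE* = √14.58831

SE* = 3.8195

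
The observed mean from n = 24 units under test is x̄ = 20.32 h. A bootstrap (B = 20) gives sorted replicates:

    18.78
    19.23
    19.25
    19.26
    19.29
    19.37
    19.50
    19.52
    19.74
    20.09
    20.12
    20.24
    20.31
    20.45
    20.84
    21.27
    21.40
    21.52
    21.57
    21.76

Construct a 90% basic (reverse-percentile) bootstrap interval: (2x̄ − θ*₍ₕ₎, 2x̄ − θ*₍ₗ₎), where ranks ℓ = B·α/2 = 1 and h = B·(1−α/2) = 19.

(19.07, 21.86)

Percentile endpoints at ranks 1 and 19: θ*₍1₎ = 18.78, θ*₍19₎ = 21.57.
Basic interval reflects these around x̄:
  lower = 2 × 20.32 − 21.57 = 19.07
  upper = 2 × 20.32 − 18.78 = 21.86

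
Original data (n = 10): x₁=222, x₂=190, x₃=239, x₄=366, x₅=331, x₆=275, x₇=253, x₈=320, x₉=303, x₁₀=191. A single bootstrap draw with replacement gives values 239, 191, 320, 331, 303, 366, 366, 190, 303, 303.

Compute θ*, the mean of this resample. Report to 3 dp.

θ* = 291.200

Mean = (239 + 191 + 320 + 331 + 303 + 366 + 366 + 190 + 303 + 303) / 10 = 2912.0 / 10 = 291.200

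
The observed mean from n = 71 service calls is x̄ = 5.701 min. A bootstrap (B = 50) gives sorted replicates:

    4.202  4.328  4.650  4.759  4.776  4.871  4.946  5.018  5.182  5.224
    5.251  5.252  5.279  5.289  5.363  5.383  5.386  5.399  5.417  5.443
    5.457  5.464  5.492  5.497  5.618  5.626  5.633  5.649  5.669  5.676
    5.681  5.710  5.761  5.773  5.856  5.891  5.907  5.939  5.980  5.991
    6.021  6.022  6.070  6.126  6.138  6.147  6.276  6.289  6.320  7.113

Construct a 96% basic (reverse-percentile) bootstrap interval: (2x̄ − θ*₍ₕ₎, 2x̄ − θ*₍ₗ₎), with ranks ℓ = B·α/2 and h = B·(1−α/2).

(5.082, 7.200)

Percentile endpoints at ranks 1 and 49: θ*₍1₎ = 4.202, θ*₍49₎ = 6.320.
Basic interval reflects these around x̄:
  lower = 2 × 5.701 − 6.320 = 5.082
  upper = 2 × 5.701 − 4.202 = 7.200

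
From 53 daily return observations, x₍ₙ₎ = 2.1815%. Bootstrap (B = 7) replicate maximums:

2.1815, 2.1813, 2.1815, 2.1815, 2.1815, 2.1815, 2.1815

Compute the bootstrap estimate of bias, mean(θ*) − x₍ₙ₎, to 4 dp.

bias = −0.0000

mean(θ*) = (2.1815 + 2.1813 + 2.1815 + 2.1815 + 2.1815 + 2.1815 + 2.1815) / 7 = 2.18147
bias = 2.18147 − 2.1815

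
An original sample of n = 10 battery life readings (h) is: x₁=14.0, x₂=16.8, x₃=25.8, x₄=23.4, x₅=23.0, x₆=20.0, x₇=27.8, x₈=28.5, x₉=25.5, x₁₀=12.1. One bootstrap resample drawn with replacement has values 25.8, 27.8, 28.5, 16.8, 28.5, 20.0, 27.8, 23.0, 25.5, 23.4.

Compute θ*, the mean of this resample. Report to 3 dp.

Mean = (25.8 + 27.8 + 28.5 + 16.8 + 28.5 + 20.0 + 27.8 + 23.0 + 25.5 + 23.4) / 10 = 247.10 / 10 = 24.710

θ* = 24.710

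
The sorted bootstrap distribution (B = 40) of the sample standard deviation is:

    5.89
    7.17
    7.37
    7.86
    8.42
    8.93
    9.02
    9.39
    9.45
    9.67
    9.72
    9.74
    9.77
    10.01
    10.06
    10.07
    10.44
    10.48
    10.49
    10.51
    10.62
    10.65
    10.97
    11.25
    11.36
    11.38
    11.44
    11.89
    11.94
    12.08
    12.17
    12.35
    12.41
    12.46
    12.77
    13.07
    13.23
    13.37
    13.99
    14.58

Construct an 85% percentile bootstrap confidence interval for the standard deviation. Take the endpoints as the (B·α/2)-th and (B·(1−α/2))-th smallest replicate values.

α = 0.15; lower rank = 40 × 0.075 = 3; upper rank = 40 × 0.925 = 37.
The 3rd smallest replicate is 7.37; the 37th is 13.23.

(7.37, 13.23)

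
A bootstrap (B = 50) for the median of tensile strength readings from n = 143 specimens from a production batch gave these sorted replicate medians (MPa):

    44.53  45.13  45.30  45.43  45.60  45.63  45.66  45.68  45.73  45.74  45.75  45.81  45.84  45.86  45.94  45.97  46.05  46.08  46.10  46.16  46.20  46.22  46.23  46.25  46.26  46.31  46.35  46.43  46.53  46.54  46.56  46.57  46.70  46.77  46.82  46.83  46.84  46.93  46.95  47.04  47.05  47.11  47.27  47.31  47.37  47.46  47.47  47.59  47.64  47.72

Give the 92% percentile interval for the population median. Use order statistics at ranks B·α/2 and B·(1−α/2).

α = 0.08; lower rank = 50 × 0.040 = 2; upper rank = 50 × 0.960 = 48.
The 2nd smallest replicate is 45.13; the 48th is 47.59.

(45.13, 47.59)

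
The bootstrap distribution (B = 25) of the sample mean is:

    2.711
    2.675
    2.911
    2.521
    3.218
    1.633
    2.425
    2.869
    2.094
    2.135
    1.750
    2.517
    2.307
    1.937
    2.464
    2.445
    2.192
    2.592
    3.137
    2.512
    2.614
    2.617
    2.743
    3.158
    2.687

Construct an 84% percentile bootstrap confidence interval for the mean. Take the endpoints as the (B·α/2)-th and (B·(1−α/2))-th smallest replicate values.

(1.750, 3.137)

Sorted replicates: 1.633, 1.750, 1.937, 2.094, 2.135, 2.192, 2.307, 2.425, 2.445, 2.464, 2.512, 2.517, 2.521, 2.592, 2.614, 2.617, 2.675, 2.687, 2.711, 2.743, 2.869, 2.911, 3.137, 3.158, 3.218
α = 0.16; lower rank = 25 × 0.080 = 2; upper rank = 25 × 0.920 = 23.
The 2nd smallest replicate is 1.750; the 23rd is 3.137.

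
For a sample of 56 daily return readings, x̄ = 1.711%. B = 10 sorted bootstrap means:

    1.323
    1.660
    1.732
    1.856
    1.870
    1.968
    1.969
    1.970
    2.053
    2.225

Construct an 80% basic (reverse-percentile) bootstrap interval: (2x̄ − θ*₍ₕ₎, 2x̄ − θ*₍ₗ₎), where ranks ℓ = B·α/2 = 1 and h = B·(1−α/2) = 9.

Percentile endpoints at ranks 1 and 9: θ*₍1₎ = 1.323, θ*₍9₎ = 2.053.
Basic interval reflects these around x̄:
  lower = 2 × 1.711 − 2.053 = 1.369
  upper = 2 × 1.711 − 1.323 = 2.099

(1.369, 2.099)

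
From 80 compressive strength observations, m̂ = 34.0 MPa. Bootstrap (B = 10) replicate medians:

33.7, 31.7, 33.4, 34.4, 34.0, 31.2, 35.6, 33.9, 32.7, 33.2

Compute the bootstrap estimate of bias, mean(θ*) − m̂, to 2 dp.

bias = −0.62

mean(θ*) = (33.7 + 31.7 + 33.4 + 34.4 + 34.0 + 31.2 + 35.6 + 33.9 + 32.7 + 33.2) / 10 = 33.380
bias = 33.380 − 34.0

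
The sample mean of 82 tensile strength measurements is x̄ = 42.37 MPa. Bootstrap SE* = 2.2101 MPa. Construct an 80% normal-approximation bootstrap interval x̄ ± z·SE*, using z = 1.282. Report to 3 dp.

(39.537, 45.203)

Margin = 1.282 × 2.2101 = 2.8333
Interval: 42.37 ± 2.8333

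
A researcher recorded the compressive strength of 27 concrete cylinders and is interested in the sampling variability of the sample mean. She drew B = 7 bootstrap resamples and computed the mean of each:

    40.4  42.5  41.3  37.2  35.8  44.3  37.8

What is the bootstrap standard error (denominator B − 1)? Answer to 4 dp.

SE* = 3.0779

Bootstrap SE is the standard deviation of the 7 replicate means.
Mean of replicates: (40.4 + 42.5 + 41.3 + 37.2 + 35.8 + 44.3 + 37.8) / 7 = 279.30000 / 7 = 39.90000
Sum of squared deviations: (+0.50000)² + (+2.60000)² + (+1.40000)² + (−2.70000)² + (−4.10000)² + (+4.40000)² + (−2.10000)² = 56.84000
Variance = 56.84000 / 6 = 9.47333
SE* = √9.47333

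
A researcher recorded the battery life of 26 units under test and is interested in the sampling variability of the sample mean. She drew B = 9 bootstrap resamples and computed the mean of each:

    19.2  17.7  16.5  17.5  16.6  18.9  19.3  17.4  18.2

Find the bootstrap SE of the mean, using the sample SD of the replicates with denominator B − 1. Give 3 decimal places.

Bootstrap SE is the standard deviation of the 9 replicate means.
Mean of replicates: (19.2 + 17.7 + 16.5 + 17.5 + 16.6 + 18.9 + 19.3 + 17.4 + 18.2) / 9 = 161.3000 / 9 = 17.9222
Sum of squared deviations: (+1.2778)² + (−0.2222)² + (−1.4222)² + (−0.4222)² + (−1.3222)² + (+0.9778)² + (+1.3778)² + (−0.5222)² + (+0.2778)² = 8.8356
Variance = 8.8356 / 8 = 1.1044
SE* = √1.1044

SE* = 1.051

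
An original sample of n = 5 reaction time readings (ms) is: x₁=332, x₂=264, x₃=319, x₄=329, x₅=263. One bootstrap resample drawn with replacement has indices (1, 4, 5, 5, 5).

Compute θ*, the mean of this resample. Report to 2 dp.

Resample values: 332, 329, 263, 263, 263.
Mean = (332 + 329 + 263 + 263 + 263) / 5 = 1450.0 / 5 = 290.00

θ* = 290.00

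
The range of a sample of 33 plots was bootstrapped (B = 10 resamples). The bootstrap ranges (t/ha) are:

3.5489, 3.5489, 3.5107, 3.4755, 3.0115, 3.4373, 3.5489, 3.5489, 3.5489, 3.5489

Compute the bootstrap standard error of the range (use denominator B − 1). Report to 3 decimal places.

Bootstrap SE is the standard deviation of the 10 replicate ranges.
Mean of replicates: (3.5489 + 3.5489 + 3.5107 + 3.4755 + 3.0115 + 3.4373 + 3.5489 + 3.5489 + 3.5489 + 3.5489) / 10 = 34.72840 / 10 = 3.47284
Sum of squared deviations: (+0.07606)² + (+0.07606)² + (+0.03786)² + (+0.00266)² + (−0.46134)² + (−0.03554)² + (+0.07606)² + (+0.07606)² + (+0.07606)² + (+0.07606)² = 0.25025
Variance = 0.25025 / 9 = 0.02781
SE* = √0.02781

SE* = 0.167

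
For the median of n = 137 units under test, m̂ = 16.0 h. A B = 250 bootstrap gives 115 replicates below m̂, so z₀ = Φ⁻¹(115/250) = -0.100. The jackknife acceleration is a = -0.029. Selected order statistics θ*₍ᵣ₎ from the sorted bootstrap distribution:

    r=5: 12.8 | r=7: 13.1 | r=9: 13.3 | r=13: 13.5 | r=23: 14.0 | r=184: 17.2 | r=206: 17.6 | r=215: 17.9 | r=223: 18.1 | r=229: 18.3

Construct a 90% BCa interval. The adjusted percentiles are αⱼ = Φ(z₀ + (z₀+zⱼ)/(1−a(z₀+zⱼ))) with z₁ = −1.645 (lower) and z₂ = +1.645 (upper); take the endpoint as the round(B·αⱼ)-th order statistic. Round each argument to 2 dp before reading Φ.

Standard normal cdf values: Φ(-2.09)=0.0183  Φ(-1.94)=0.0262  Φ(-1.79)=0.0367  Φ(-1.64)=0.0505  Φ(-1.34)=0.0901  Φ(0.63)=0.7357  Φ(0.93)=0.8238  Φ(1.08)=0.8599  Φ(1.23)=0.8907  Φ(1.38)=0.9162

(13.1, 18.3)

Lower: z₀ + z₁ = -0.100 + (-1.645) = -1.745; 1 − a(z₀+z₁) = 1 − (-0.029)(-1.745) = 0.9494; argument = -0.100 + (-1.745)/0.9494 = -1.9380 → -1.94.
α₁ = Φ(-1.94) = 0.0262; rank = round(250 × 0.0262) = 7; θ*₍7₎ = 13.1.
Upper: z₀ + z₂ = 1.545; 1 − a(z₀+z₂) = 1.0448; argument = 1.3787 → 1.38; α₂ = 0.9162; rank = 229; θ*₍229₎ = 18.3.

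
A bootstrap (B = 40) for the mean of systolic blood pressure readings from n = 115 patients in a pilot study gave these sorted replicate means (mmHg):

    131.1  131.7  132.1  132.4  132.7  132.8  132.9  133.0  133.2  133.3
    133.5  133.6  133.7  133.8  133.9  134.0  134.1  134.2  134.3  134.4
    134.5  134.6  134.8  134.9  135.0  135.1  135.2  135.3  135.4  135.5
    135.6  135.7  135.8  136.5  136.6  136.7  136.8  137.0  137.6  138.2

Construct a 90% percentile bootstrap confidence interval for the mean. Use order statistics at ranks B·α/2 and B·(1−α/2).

(131.7, 137.0)

α = 0.10; lower rank = 40 × 0.050 = 2; upper rank = 40 × 0.950 = 38.
The 2nd smallest replicate is 131.7; the 38th is 137.0.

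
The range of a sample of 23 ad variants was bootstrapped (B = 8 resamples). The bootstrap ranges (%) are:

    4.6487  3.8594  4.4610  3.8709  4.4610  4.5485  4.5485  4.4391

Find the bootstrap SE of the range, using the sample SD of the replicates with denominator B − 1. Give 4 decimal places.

Bootstrap SE is the standard deviation of the 8 replicate ranges.
Mean of replicates: (4.6487 + 3.8594 + 4.4610 + 3.8709 + 4.4610 + 4.5485 + 4.5485 + 4.4391) / 8 = 34.83710 / 8 = 4.35464
Sum of squared deviations: (+0.29406)² + (−0.49524)² + (+0.10636)² + (−0.48374)² + (+0.10636)² + (+0.19386)² + (+0.19386)² + (+0.08446)² = 0.67066
Variance = 0.67066 / 7 = 0.09581
SE* = √0.09581

SE* = 0.3095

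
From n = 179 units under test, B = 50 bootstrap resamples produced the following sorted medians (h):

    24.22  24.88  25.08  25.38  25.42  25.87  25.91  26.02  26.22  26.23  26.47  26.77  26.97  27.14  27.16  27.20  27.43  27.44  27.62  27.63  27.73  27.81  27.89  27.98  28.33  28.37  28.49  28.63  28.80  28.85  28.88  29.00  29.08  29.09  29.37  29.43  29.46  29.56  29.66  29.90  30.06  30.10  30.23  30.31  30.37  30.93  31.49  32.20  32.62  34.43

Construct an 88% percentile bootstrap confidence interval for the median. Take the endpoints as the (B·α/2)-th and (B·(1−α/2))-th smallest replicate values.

(25.08, 31.49)

α = 0.12; lower rank = 50 × 0.060 = 3; upper rank = 50 × 0.940 = 47.
The 3rd smallest replicate is 25.08; the 47th is 31.49.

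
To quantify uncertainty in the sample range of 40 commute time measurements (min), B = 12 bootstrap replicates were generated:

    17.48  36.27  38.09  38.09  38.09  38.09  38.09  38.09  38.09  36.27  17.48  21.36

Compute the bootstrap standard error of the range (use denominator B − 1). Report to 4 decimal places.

Bootstrap SE is the standard deviation of the 12 replicate ranges.
Mean of replicates: (17.48 + 36.27 + 38.09 + 38.09 + 38.09 + 38.09 + 38.09 + 38.09 + 38.09 + 36.27 + 17.48 + 21.36) / 12 = 395.49000 / 12 = 32.95750
Sum of squared deviations: (−15.47750)² + (+3.31250)² + (+5.13250)² + (+5.13250)² + (+5.13250)² + (+5.13250)² + (+5.13250)² + (+5.13250)² + (+5.13250)² + (+3.31250)² + (−15.47750)² + (−11.59750)² = 819.95123
Variance = 819.95123 / 11 = 74.54102
SE* = √74.54102

SE* = 8.6337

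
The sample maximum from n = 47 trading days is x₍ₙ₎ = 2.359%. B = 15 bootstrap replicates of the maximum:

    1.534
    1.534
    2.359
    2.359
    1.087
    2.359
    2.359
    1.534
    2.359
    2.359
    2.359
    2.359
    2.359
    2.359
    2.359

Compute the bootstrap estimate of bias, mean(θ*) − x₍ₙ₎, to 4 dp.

mean(θ*) = (1.534 + 1.534 + 2.359 + 2.359 + 1.087 + 2.359 + 2.359 + 1.534 + 2.359 + 2.359 + 2.359 + 2.359 + 2.359 + 2.359 + 2.359) / 15 = 2.10920
bias = 2.10920 − 2.359

bias = −0.2498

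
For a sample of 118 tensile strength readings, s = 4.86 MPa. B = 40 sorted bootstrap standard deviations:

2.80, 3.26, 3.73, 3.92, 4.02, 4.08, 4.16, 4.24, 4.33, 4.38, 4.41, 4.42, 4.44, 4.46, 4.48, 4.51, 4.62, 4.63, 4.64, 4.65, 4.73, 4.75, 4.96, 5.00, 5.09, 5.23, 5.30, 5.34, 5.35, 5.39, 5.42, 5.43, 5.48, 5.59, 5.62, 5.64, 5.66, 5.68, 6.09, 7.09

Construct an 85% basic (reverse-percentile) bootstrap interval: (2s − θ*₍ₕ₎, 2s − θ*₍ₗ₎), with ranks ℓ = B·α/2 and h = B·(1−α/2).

(4.06, 5.99)

Percentile endpoints at ranks 3 and 37: θ*₍3₎ = 3.73, θ*₍37₎ = 5.66.
Basic interval reflects these around s:
  lower = 2 × 4.86 − 5.66 = 4.06
  upper = 2 × 4.86 − 3.73 = 5.99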